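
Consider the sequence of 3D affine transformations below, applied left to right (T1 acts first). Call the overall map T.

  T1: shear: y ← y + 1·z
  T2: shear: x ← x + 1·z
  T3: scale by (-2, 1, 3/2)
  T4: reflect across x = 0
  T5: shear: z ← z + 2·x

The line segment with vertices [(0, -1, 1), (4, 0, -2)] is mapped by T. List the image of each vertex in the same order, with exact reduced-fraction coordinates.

T1 shear: y ← y + 1·z: (0, -1, 1) → (0, 0, 1); (4, 0, -2) → (4, -2, -2)
T2 shear: x ← x + 1·z: (0, 0, 1) → (1, 0, 1); (4, -2, -2) → (2, -2, -2)
T3 scale by (-2, 1, 3/2): (1, 0, 1) → (-2, 0, 3/2); (2, -2, -2) → (-4, -2, -3)
T4 reflect across x = 0: (-2, 0, 3/2) → (2, 0, 3/2); (-4, -2, -3) → (4, -2, -3)
T5 shear: z ← z + 2·x: (2, 0, 3/2) → (2, 0, 11/2); (4, -2, -3) → (4, -2, 5)

image vertices: (2, 0, 11/2), (4, -2, 5)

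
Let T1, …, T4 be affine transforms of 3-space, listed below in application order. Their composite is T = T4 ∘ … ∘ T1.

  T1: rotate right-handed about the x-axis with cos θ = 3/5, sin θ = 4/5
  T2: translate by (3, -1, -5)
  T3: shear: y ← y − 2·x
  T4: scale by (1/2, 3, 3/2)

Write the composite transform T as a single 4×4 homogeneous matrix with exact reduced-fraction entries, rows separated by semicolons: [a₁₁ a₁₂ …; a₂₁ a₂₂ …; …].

T = [1/2 0 0 3/2; -6 9/5 -12/5 -21; 0 6/5 9/10 -15/2; 0 0 0 1]

T1 = [1 0 0 0; 0 3/5 -4/5 0; 0 4/5 3/5 0; 0 0 0 1]
T2·T1 = [1 0 0 3; 0 3/5 -4/5 -1; 0 4/5 3/5 -5; 0 0 0 1]
T3·…·T1 = [1 0 0 3; -2 3/5 -4/5 -7; 0 4/5 3/5 -5; 0 0 0 1]
T4·…·T1 = [1/2 0 0 3/2; -6 9/5 -12/5 -21; 0 6/5 9/10 -15/2; 0 0 0 1]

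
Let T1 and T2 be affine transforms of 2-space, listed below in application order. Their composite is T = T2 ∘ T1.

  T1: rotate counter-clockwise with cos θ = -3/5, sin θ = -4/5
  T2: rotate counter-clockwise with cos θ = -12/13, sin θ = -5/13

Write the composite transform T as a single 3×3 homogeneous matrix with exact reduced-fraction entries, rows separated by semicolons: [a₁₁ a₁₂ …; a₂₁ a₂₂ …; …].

T1 = [-3/5 4/5 0; -4/5 -3/5 0; 0 0 1]
T2·T1 = [16/65 -63/65 0; 63/65 16/65 0; 0 0 1]

T = [16/65 -63/65 0; 63/65 16/65 0; 0 0 1]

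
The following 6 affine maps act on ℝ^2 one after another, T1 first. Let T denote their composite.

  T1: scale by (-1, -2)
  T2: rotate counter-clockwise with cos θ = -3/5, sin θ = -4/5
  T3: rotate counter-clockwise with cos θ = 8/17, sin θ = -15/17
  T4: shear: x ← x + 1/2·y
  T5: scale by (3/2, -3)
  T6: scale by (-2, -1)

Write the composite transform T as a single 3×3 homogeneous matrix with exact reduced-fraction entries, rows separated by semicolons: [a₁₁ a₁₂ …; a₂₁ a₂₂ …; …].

T1 = [-1 0 0; 0 -2 0; 0 0 1]
T2·T1 = [3/5 -8/5 0; 4/5 6/5 0; 0 0 1]
T3·…·T1 = [84/85 26/85 0; -13/85 168/85 0; 0 0 1]
T4·…·T1 = [31/34 22/17 0; -13/85 168/85 0; 0 0 1]
T5·…·T1 = [93/68 33/17 0; 39/85 -504/85 0; 0 0 1]
T6·…·T1 = [-93/34 -66/17 0; -39/85 504/85 0; 0 0 1]

T = [-93/34 -66/17 0; -39/85 504/85 0; 0 0 1]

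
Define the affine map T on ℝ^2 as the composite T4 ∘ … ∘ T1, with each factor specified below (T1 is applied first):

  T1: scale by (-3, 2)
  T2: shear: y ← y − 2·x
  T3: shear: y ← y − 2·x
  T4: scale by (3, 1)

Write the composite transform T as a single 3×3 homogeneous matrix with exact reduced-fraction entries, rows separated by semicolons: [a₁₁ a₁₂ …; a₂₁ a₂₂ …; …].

T = [-9 0 0; 12 2 0; 0 0 1]

T1 = [-3 0 0; 0 2 0; 0 0 1]
T2·T1 = [-3 0 0; 6 2 0; 0 0 1]
T3·…·T1 = [-3 0 0; 12 2 0; 0 0 1]
T4·…·T1 = [-9 0 0; 12 2 0; 0 0 1]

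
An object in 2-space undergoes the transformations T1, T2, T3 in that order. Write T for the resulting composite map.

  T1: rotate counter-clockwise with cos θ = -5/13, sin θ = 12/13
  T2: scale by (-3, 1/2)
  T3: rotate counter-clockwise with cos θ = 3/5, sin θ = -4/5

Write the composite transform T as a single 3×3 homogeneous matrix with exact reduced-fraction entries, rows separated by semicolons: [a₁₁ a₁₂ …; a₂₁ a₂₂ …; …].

T1 = [-5/13 -12/13 0; 12/13 -5/13 0; 0 0 1]
T2·T1 = [15/13 36/13 0; 6/13 -5/26 0; 0 0 1]
T3·…·T1 = [69/65 98/65 0; -42/65 -303/130 0; 0 0 1]

T = [69/65 98/65 0; -42/65 -303/130 0; 0 0 1]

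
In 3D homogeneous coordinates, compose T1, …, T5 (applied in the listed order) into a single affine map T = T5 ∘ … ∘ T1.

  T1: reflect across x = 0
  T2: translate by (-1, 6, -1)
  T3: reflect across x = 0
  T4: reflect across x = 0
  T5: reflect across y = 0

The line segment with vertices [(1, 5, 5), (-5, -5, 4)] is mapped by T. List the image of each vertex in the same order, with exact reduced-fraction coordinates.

T1 reflect across x = 0: (1, 5, 5) → (-1, 5, 5); (-5, -5, 4) → (5, -5, 4)
T2 translate by (-1, 6, -1): (-1, 5, 5) → (-2, 11, 4); (5, -5, 4) → (4, 1, 3)
T3 reflect across x = 0: (-2, 11, 4) → (2, 11, 4); (4, 1, 3) → (-4, 1, 3)
T4 reflect across x = 0: (2, 11, 4) → (-2, 11, 4); (-4, 1, 3) → (4, 1, 3)
T5 reflect across y = 0: (-2, 11, 4) → (-2, -11, 4); (4, 1, 3) → (4, -1, 3)

image vertices: (-2, -11, 4), (4, -1, 3)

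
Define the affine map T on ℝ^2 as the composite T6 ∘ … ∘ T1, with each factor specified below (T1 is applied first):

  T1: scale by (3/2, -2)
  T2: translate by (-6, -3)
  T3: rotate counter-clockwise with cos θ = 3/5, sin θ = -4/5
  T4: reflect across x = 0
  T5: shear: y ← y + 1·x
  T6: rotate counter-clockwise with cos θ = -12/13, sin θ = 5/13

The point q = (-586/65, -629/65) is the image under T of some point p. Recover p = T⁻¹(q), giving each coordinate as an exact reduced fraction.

T1 = [3/2 0 0; 0 -2 0; 0 0 1]
T2·T1 = [3/2 0 -6; 0 -2 -3; 0 0 1]
T3·…·T1 = [9/10 -8/5 -6; -6/5 -6/5 3; 0 0 1]
T4·…·T1 = [-9/10 8/5 6; -6/5 -6/5 3; 0 0 1]
T5·…·T1 = [-9/10 8/5 6; -21/10 2/5 9; 0 0 1]
T6·…·T1 = [213/130 -106/65 -9; 207/130 16/65 -6; 0 0 1]
det M = 3; M⁻¹ = [16/195 106/195 4; -69/130 71/130 -3/2; 0 0 1]
M⁻¹ · (-586/65, -629/65)ᵀ = (-2, -2)ᵀ

p = (-2, -2)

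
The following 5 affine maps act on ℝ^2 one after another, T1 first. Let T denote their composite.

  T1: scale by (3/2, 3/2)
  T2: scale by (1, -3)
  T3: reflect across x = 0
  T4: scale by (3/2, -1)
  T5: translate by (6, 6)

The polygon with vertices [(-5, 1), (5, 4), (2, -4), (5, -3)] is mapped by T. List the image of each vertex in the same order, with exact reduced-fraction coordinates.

T1 scale by (3/2, 3/2): (-5, 1) → (-15/2, 3/2); (5, 4) → (15/2, 6); (2, -4) → (3, -6); (5, -3) → (15/2, -9/2)
T2 scale by (1, -3): (-15/2, 3/2) → (-15/2, -9/2); (15/2, 6) → (15/2, -18); (3, -6) → (3, 18); (15/2, -9/2) → (15/2, 27/2)
T3 reflect across x = 0: (-15/2, -9/2) → (15/2, -9/2); (15/2, -18) → (-15/2, -18); (3, 18) → (-3, 18); (15/2, 27/2) → (-15/2, 27/2)
T4 scale by (3/2, -1): (15/2, -9/2) → (45/4, 9/2); (-15/2, -18) → (-45/4, 18); (-3, 18) → (-9/2, -18); (-15/2, 27/2) → (-45/4, -27/2)
T5 translate by (6, 6): (45/4, 9/2) → (69/4, 21/2); (-45/4, 18) → (-21/4, 24); (-9/2, -18) → (3/2, -12); (-45/4, -27/2) → (-21/4, -15/2)

image vertices: (69/4, 21/2), (-21/4, 24), (3/2, -12), (-21/4, -15/2)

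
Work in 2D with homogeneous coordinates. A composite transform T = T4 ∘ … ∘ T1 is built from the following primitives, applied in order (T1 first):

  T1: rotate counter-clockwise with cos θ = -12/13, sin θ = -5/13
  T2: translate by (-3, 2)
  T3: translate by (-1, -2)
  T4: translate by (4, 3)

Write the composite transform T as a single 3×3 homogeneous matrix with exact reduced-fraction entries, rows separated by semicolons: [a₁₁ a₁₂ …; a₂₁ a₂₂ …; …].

T1 = [-12/13 5/13 0; -5/13 -12/13 0; 0 0 1]
T2·T1 = [-12/13 5/13 -3; -5/13 -12/13 2; 0 0 1]
T3·…·T1 = [-12/13 5/13 -4; -5/13 -12/13 0; 0 0 1]
T4·…·T1 = [-12/13 5/13 0; -5/13 -12/13 3; 0 0 1]

T = [-12/13 5/13 0; -5/13 -12/13 3; 0 0 1]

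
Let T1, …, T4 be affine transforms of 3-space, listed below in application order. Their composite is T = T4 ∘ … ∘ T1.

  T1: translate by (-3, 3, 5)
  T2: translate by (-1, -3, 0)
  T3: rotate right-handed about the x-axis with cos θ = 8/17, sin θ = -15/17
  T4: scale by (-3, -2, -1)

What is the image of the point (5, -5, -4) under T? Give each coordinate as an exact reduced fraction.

T(p) = (-3, 50/17, -83/17)

T1 translate by (-3, 3, 5): (5, -5, -4) → (2, -2, 1)
T2 translate by (-1, -3, 0): (2, -2, 1) → (1, -5, 1)
T3 rotate right-handed about the x-axis with cos θ = 8/17, sin θ = -15/17: (1, -5, 1) → (1, -25/17, 83/17)
T4 scale by (-3, -2, -1): (1, -25/17, 83/17) → (-3, 50/17, -83/17)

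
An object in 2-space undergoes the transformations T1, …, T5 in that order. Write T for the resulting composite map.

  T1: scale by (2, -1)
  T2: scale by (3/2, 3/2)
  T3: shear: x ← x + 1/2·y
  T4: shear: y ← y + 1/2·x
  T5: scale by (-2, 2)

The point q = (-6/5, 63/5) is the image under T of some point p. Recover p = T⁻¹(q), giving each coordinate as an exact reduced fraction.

T1 = [2 0 0; 0 -1 0; 0 0 1]
T2·T1 = [3 0 0; 0 -3/2 0; 0 0 1]
T3·…·T1 = [3 -3/4 0; 0 -3/2 0; 0 0 1]
T4·…·T1 = [3 -3/4 0; 3/2 -15/8 0; 0 0 1]
T5·…·T1 = [-6 3/2 0; 3 -15/4 0; 0 0 1]
det M = 18; M⁻¹ = [-5/24 -1/12 0; -1/6 -1/3 0; 0 0 1]
M⁻¹ · (-6/5, 63/5)ᵀ = (-4/5, -4)ᵀ

p = (-4/5, -4)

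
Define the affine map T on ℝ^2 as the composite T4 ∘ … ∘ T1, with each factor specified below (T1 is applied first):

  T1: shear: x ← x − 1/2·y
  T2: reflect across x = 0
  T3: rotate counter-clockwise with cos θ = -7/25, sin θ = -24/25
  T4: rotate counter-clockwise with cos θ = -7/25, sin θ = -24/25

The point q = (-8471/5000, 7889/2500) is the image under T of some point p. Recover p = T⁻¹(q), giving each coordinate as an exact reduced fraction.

T1 = [1 -1/2 0; 0 1 0; 0 0 1]
T2·T1 = [-1 1/2 0; 0 1 0; 0 0 1]
T3·…·T1 = [7/25 41/50 0; 24/25 -19/25 0; 0 0 1]
T4·…·T1 = [527/625 -1199/1250 0; -336/625 -359/625 0; 0 0 1]
det M = -1; M⁻¹ = [359/625 -1199/1250 0; -336/625 -527/625 0; 0 0 1]
M⁻¹ · (-8471/5000, 7889/2500)ᵀ = (-4, -7/4)ᵀ

p = (-4, -7/4)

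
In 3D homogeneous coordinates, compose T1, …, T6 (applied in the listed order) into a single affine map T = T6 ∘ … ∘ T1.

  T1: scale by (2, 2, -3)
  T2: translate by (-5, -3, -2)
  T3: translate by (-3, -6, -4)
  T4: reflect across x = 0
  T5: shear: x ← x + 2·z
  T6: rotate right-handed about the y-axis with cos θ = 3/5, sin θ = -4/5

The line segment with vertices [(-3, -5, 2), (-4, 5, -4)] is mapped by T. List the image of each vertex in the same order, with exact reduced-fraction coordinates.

image vertices: (18/5, -19, -76/5), (12, 1, 26)

T1 scale by (2, 2, -3): (-3, -5, 2) → (-6, -10, -6); (-4, 5, -4) → (-8, 10, 12)
T2 translate by (-5, -3, -2): (-6, -10, -6) → (-11, -13, -8); (-8, 10, 12) → (-13, 7, 10)
T3 translate by (-3, -6, -4): (-11, -13, -8) → (-14, -19, -12); (-13, 7, 10) → (-16, 1, 6)
T4 reflect across x = 0: (-14, -19, -12) → (14, -19, -12); (-16, 1, 6) → (16, 1, 6)
T5 shear: x ← x + 2·z: (14, -19, -12) → (-10, -19, -12); (16, 1, 6) → (28, 1, 6)
T6 rotate right-handed about the y-axis with cos θ = 3/5, sin θ = -4/5: (-10, -19, -12) → (18/5, -19, -76/5); (28, 1, 6) → (12, 1, 26)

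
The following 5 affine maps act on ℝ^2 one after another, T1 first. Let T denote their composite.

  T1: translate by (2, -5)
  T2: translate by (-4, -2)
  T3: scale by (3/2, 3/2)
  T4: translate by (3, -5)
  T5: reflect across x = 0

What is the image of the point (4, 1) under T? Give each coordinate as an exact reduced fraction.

T1 translate by (2, -5): (4, 1) → (6, -4)
T2 translate by (-4, -2): (6, -4) → (2, -6)
T3 scale by (3/2, 3/2): (2, -6) → (3, -9)
T4 translate by (3, -5): (3, -9) → (6, -14)
T5 reflect across x = 0: (6, -14) → (-6, -14)

T(p) = (-6, -14)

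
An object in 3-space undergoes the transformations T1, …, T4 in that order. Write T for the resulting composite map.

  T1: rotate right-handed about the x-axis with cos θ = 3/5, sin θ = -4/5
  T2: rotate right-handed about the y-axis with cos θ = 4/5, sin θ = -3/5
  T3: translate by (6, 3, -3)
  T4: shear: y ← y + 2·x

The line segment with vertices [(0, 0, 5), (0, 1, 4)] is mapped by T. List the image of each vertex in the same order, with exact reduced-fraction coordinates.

image vertices: (21/5, 77/5, -3/5), (126/25, 422/25, -43/25)

T1 rotate right-handed about the x-axis with cos θ = 3/5, sin θ = -4/5: (0, 0, 5) → (0, 4, 3); (0, 1, 4) → (0, 19/5, 8/5)
T2 rotate right-handed about the y-axis with cos θ = 4/5, sin θ = -3/5: (0, 4, 3) → (-9/5, 4, 12/5); (0, 19/5, 8/5) → (-24/25, 19/5, 32/25)
T3 translate by (6, 3, -3): (-9/5, 4, 12/5) → (21/5, 7, -3/5); (-24/25, 19/5, 32/25) → (126/25, 34/5, -43/25)
T4 shear: y ← y + 2·x: (21/5, 7, -3/5) → (21/5, 77/5, -3/5); (126/25, 34/5, -43/25) → (126/25, 422/25, -43/25)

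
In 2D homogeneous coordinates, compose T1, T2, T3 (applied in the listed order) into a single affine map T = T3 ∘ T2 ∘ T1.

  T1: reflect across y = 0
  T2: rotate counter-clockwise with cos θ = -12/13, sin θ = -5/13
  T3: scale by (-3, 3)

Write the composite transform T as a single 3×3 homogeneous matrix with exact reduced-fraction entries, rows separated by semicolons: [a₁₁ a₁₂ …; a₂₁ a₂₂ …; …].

T1 = [1 0 0; 0 -1 0; 0 0 1]
T2·T1 = [-12/13 -5/13 0; -5/13 12/13 0; 0 0 1]
T3·…·T1 = [36/13 15/13 0; -15/13 36/13 0; 0 0 1]

T = [36/13 15/13 0; -15/13 36/13 0; 0 0 1]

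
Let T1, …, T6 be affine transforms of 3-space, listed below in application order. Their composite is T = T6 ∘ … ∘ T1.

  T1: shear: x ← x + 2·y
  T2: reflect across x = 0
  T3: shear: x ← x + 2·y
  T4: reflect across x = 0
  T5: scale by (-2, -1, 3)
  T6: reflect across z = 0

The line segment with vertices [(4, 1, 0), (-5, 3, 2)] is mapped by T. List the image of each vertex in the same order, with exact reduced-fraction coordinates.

T1 shear: x ← x + 2·y: (4, 1, 0) → (6, 1, 0); (-5, 3, 2) → (1, 3, 2)
T2 reflect across x = 0: (6, 1, 0) → (-6, 1, 0); (1, 3, 2) → (-1, 3, 2)
T3 shear: x ← x + 2·y: (-6, 1, 0) → (-4, 1, 0); (-1, 3, 2) → (5, 3, 2)
T4 reflect across x = 0: (-4, 1, 0) → (4, 1, 0); (5, 3, 2) → (-5, 3, 2)
T5 scale by (-2, -1, 3): (4, 1, 0) → (-8, -1, 0); (-5, 3, 2) → (10, -3, 6)
T6 reflect across z = 0: (-8, -1, 0) → (-8, -1, 0); (10, -3, 6) → (10, -3, -6)

image vertices: (-8, -1, 0), (10, -3, -6)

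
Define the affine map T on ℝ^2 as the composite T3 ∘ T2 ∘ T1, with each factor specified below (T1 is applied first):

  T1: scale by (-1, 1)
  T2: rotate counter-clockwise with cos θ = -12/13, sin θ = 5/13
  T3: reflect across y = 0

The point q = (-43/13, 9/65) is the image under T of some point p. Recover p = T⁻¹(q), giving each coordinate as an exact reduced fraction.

T1 = [-1 0 0; 0 1 0; 0 0 1]
T2·T1 = [12/13 -5/13 0; -5/13 -12/13 0; 0 0 1]
T3·…·T1 = [12/13 -5/13 0; 5/13 12/13 0; 0 0 1]
det M = 1; M⁻¹ = [12/13 5/13 0; -5/13 12/13 0; 0 0 1]
M⁻¹ · (-43/13, 9/65)ᵀ = (-3, 7/5)ᵀ

p = (-3, 7/5)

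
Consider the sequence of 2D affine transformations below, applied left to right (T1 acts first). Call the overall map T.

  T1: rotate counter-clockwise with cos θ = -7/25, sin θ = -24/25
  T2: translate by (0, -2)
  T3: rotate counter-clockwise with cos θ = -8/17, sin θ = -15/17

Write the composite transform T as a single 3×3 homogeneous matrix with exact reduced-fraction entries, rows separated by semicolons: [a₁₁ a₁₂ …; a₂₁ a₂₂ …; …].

T = [-304/425 -297/425 -30/17; 297/425 -304/425 16/17; 0 0 1]

T1 = [-7/25 24/25 0; -24/25 -7/25 0; 0 0 1]
T2·T1 = [-7/25 24/25 0; -24/25 -7/25 -2; 0 0 1]
T3·…·T1 = [-304/425 -297/425 -30/17; 297/425 -304/425 16/17; 0 0 1]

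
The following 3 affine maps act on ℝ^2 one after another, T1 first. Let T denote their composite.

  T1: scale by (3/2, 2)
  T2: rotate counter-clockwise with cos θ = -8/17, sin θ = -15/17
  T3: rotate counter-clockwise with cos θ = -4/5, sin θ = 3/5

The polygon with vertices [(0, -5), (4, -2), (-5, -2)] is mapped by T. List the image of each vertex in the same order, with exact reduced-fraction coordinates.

image vertices: (72/17, -154/17), (606/85, -92/85), (-51/10, -34/5)

T1 scale by (3/2, 2): (0, -5) → (0, -10); (4, -2) → (6, -4); (-5, -2) → (-15/2, -4)
T2 rotate counter-clockwise with cos θ = -8/17, sin θ = -15/17: (0, -10) → (-150/17, 80/17); (6, -4) → (-108/17, -58/17); (-15/2, -4) → (0, 17/2)
T3 rotate counter-clockwise with cos θ = -4/5, sin θ = 3/5: (-150/17, 80/17) → (72/17, -154/17); (-108/17, -58/17) → (606/85, -92/85); (0, 17/2) → (-51/10, -34/5)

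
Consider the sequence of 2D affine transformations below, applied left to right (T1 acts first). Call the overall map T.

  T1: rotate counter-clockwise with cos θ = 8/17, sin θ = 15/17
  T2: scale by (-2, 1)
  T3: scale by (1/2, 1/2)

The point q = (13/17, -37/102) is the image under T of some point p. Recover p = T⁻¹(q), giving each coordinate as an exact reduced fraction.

p = (-1, 1/3)

T1 = [8/17 -15/17 0; 15/17 8/17 0; 0 0 1]
T2·T1 = [-16/17 30/17 0; 15/17 8/17 0; 0 0 1]
T3·…·T1 = [-8/17 15/17 0; 15/34 4/17 0; 0 0 1]
det M = -1/2; M⁻¹ = [-8/17 30/17 0; 15/17 16/17 0; 0 0 1]
M⁻¹ · (13/17, -37/102)ᵀ = (-1, 1/3)ᵀ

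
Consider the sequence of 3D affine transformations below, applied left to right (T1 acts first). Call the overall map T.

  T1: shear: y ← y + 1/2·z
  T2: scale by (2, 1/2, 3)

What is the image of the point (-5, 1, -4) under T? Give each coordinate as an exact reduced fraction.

T(p) = (-10, -1/2, -12)

T1 shear: y ← y + 1/2·z: (-5, 1, -4) → (-5, -1, -4)
T2 scale by (2, 1/2, 3): (-5, -1, -4) → (-10, -1/2, -12)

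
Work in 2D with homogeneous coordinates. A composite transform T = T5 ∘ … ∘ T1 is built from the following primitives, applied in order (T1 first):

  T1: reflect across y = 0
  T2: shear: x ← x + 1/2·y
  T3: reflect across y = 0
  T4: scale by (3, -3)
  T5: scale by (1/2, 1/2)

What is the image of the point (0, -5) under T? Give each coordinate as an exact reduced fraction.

T(p) = (15/4, 15/2)

T1 reflect across y = 0: (0, -5) → (0, 5)
T2 shear: x ← x + 1/2·y: (0, 5) → (5/2, 5)
T3 reflect across y = 0: (5/2, 5) → (5/2, -5)
T4 scale by (3, -3): (5/2, -5) → (15/2, 15)
T5 scale by (1/2, 1/2): (15/2, 15) → (15/4, 15/2)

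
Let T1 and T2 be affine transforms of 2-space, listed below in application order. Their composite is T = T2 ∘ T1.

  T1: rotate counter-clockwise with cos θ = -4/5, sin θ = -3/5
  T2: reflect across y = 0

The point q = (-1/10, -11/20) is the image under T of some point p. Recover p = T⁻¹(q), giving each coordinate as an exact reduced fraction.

p = (-1/4, -1/2)

T1 = [-4/5 3/5 0; -3/5 -4/5 0; 0 0 1]
T2·T1 = [-4/5 3/5 0; 3/5 4/5 0; 0 0 1]
det M = -1; M⁻¹ = [-4/5 3/5 0; 3/5 4/5 0; 0 0 1]
M⁻¹ · (-1/10, -11/20)ᵀ = (-1/4, -1/2)ᵀ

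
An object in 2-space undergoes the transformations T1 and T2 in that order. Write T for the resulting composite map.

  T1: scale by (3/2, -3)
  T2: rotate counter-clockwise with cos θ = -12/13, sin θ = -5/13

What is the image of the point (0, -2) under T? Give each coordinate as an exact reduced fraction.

T(p) = (30/13, -72/13)

T1 scale by (3/2, -3): (0, -2) → (0, 6)
T2 rotate counter-clockwise with cos θ = -12/13, sin θ = -5/13: (0, 6) → (30/13, -72/13)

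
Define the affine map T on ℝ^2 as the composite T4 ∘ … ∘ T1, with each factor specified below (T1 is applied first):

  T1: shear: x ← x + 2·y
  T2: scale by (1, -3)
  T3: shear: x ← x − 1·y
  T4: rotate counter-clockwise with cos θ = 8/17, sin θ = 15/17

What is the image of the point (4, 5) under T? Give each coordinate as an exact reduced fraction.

T(p) = (457/17, 315/17)

T1 shear: x ← x + 2·y: (4, 5) → (14, 5)
T2 scale by (1, -3): (14, 5) → (14, -15)
T3 shear: x ← x − 1·y: (14, -15) → (29, -15)
T4 rotate counter-clockwise with cos θ = 8/17, sin θ = 15/17: (29, -15) → (457/17, 315/17)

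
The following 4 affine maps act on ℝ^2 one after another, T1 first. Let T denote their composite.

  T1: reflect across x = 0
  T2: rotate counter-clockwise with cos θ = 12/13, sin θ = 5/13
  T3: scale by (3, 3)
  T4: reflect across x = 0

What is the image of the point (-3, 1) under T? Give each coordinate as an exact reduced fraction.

T(p) = (-93/13, 81/13)

T1 reflect across x = 0: (-3, 1) → (3, 1)
T2 rotate counter-clockwise with cos θ = 12/13, sin θ = 5/13: (3, 1) → (31/13, 27/13)
T3 scale by (3, 3): (31/13, 27/13) → (93/13, 81/13)
T4 reflect across x = 0: (93/13, 81/13) → (-93/13, 81/13)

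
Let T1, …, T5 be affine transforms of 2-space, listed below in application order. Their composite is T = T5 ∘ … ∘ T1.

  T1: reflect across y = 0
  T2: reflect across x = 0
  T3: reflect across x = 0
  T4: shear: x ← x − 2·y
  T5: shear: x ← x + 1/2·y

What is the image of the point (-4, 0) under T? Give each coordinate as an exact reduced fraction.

T(p) = (-4, 0)

T1 reflect across y = 0: (-4, 0) → (-4, 0)
T2 reflect across x = 0: (-4, 0) → (4, 0)
T3 reflect across x = 0: (4, 0) → (-4, 0)
T4 shear: x ← x − 2·y: (-4, 0) → (-4, 0)
T5 shear: x ← x + 1/2·y: (-4, 0) → (-4, 0)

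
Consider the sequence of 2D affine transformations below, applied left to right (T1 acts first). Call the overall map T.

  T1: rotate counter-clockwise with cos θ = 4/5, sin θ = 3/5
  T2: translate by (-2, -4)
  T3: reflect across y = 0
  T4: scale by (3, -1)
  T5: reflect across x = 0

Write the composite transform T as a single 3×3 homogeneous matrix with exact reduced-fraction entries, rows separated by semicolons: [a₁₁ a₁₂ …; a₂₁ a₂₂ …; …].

T1 = [4/5 -3/5 0; 3/5 4/5 0; 0 0 1]
T2·T1 = [4/5 -3/5 -2; 3/5 4/5 -4; 0 0 1]
T3·…·T1 = [4/5 -3/5 -2; -3/5 -4/5 4; 0 0 1]
T4·…·T1 = [12/5 -9/5 -6; 3/5 4/5 -4; 0 0 1]
T5·…·T1 = [-12/5 9/5 6; 3/5 4/5 -4; 0 0 1]

T = [-12/5 9/5 6; 3/5 4/5 -4; 0 0 1]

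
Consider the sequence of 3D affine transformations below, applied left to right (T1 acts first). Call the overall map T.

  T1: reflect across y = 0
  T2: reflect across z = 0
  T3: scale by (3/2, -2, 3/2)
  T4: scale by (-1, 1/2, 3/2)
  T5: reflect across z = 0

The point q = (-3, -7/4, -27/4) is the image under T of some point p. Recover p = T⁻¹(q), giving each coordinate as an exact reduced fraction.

T1 = [1 0 0 0; 0 -1 0 0; 0 0 1 0; 0 0 0 1]
T2·T1 = [1 0 0 0; 0 -1 0 0; 0 0 -1 0; 0 0 0 1]
T3·…·T1 = [3/2 0 0 0; 0 2 0 0; 0 0 -3/2 0; 0 0 0 1]
T4·…·T1 = [-3/2 0 0 0; 0 1 0 0; 0 0 -9/4 0; 0 0 0 1]
T5·…·T1 = [-3/2 0 0 0; 0 1 0 0; 0 0 9/4 0; 0 0 0 1]
det M = -27/8; M⁻¹ = [-2/3 0 0 0; 0 1 0 0; 0 0 4/9 0; 0 0 0 1]
M⁻¹ · (-3, -7/4, -27/4)ᵀ = (2, -7/4, -3)ᵀ

p = (2, -7/4, -3)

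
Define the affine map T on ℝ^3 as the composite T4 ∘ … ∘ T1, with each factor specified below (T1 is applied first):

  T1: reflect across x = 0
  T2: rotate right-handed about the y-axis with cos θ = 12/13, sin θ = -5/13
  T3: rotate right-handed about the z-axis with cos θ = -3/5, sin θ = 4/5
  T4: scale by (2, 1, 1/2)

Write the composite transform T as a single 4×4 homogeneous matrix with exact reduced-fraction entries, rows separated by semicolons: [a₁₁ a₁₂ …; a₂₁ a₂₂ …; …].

T = [72/65 -8/5 6/13 0; -48/65 -3/5 -4/13 0; -5/26 0 6/13 0; 0 0 0 1]

T1 = [-1 0 0 0; 0 1 0 0; 0 0 1 0; 0 0 0 1]
T2·T1 = [-12/13 0 -5/13 0; 0 1 0 0; -5/13 0 12/13 0; 0 0 0 1]
T3·…·T1 = [36/65 -4/5 3/13 0; -48/65 -3/5 -4/13 0; -5/13 0 12/13 0; 0 0 0 1]
T4·…·T1 = [72/65 -8/5 6/13 0; -48/65 -3/5 -4/13 0; -5/26 0 6/13 0; 0 0 0 1]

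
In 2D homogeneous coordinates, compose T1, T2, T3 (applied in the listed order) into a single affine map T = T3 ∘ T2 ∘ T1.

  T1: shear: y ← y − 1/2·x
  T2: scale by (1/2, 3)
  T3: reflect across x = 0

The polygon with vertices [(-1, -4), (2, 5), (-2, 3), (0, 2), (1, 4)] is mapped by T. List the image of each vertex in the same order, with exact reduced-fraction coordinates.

image vertices: (1/2, -21/2), (-1, 12), (1, 12), (0, 6), (-1/2, 21/2)

T1 shear: y ← y − 1/2·x: (-1, -4) → (-1, -7/2); (2, 5) → (2, 4); (-2, 3) → (-2, 4); (0, 2) → (0, 2); (1, 4) → (1, 7/2)
T2 scale by (1/2, 3): (-1, -7/2) → (-1/2, -21/2); (2, 4) → (1, 12); (-2, 4) → (-1, 12); (0, 2) → (0, 6); (1, 7/2) → (1/2, 21/2)
T3 reflect across x = 0: (-1/2, -21/2) → (1/2, -21/2); (1, 12) → (-1, 12); (-1, 12) → (1, 12); (0, 6) → (0, 6); (1/2, 21/2) → (-1/2, 21/2)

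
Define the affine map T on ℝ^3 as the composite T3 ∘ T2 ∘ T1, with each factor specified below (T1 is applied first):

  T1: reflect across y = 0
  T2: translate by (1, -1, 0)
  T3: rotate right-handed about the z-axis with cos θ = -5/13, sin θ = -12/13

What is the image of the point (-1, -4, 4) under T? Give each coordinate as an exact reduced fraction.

T1 reflect across y = 0: (-1, -4, 4) → (-1, 4, 4)
T2 translate by (1, -1, 0): (-1, 4, 4) → (0, 3, 4)
T3 rotate right-handed about the z-axis with cos θ = -5/13, sin θ = -12/13: (0, 3, 4) → (36/13, -15/13, 4)

T(p) = (36/13, -15/13, 4)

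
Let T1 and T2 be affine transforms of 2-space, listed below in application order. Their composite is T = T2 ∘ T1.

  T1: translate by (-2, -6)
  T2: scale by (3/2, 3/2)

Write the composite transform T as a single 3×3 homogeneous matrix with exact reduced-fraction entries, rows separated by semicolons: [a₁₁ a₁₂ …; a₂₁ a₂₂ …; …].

T = [3/2 0 -3; 0 3/2 -9; 0 0 1]

T1 = [1 0 -2; 0 1 -6; 0 0 1]
T2·T1 = [3/2 0 -3; 0 3/2 -9; 0 0 1]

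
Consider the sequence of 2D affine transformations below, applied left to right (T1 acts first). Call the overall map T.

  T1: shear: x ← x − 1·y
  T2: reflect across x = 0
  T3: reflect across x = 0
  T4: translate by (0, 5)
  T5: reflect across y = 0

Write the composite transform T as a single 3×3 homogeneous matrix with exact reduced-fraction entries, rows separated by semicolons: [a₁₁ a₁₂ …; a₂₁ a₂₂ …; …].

T = [1 -1 0; 0 -1 -5; 0 0 1]

T1 = [1 -1 0; 0 1 0; 0 0 1]
T2·T1 = [-1 1 0; 0 1 0; 0 0 1]
T3·…·T1 = [1 -1 0; 0 1 0; 0 0 1]
T4·…·T1 = [1 -1 0; 0 1 5; 0 0 1]
T5·…·T1 = [1 -1 0; 0 -1 -5; 0 0 1]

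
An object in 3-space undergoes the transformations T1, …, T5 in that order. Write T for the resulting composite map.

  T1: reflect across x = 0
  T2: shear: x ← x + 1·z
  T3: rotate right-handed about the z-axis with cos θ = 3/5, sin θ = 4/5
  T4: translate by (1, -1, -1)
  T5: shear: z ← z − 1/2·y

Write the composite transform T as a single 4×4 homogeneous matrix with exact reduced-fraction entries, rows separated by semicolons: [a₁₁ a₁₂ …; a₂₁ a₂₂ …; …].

T = [-3/5 -4/5 3/5 1; -4/5 3/5 4/5 -1; 2/5 -3/10 3/5 -1/2; 0 0 0 1]

T1 = [-1 0 0 0; 0 1 0 0; 0 0 1 0; 0 0 0 1]
T2·T1 = [-1 0 1 0; 0 1 0 0; 0 0 1 0; 0 0 0 1]
T3·…·T1 = [-3/5 -4/5 3/5 0; -4/5 3/5 4/5 0; 0 0 1 0; 0 0 0 1]
T4·…·T1 = [-3/5 -4/5 3/5 1; -4/5 3/5 4/5 -1; 0 0 1 -1; 0 0 0 1]
T5·…·T1 = [-3/5 -4/5 3/5 1; -4/5 3/5 4/5 -1; 2/5 -3/10 3/5 -1/2; 0 0 0 1]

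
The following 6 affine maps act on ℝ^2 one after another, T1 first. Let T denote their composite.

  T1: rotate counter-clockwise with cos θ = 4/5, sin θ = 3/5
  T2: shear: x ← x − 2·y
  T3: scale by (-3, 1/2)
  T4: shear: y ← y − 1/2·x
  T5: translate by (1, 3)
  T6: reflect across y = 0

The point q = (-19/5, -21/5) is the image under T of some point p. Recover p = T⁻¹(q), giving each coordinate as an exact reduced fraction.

T1 = [4/5 -3/5 0; 3/5 4/5 0; 0 0 1]
T2·T1 = [-2/5 -11/5 0; 3/5 4/5 0; 0 0 1]
T3·…·T1 = [6/5 33/5 0; 3/10 2/5 0; 0 0 1]
T4·…·T1 = [6/5 33/5 0; -3/10 -29/10 0; 0 0 1]
T5·…·T1 = [6/5 33/5 1; -3/10 -29/10 3; 0 0 1]
T6·…·T1 = [6/5 33/5 1; 3/10 29/10 -3; 0 0 1]
det M = 3/2; M⁻¹ = [29/15 -22/5 -227/15; -1/5 4/5 13/5; 0 0 1]
M⁻¹ · (-19/5, -21/5)ᵀ = (-4, 0)ᵀ

p = (-4, 0)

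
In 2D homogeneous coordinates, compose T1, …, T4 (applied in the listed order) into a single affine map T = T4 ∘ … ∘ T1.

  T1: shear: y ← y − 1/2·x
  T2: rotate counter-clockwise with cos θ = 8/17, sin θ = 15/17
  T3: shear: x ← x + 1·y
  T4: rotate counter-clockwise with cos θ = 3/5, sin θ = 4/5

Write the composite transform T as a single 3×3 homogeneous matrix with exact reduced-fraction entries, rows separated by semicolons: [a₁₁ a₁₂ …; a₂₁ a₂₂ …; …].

T = [71/170 -53/85 0; 139/85 -4/85 0; 0 0 1]

T1 = [1 0 0; -1/2 1 0; 0 0 1]
T2·T1 = [31/34 -15/17 0; 11/17 8/17 0; 0 0 1]
T3·…·T1 = [53/34 -7/17 0; 11/17 8/17 0; 0 0 1]
T4·…·T1 = [71/170 -53/85 0; 139/85 -4/85 0; 0 0 1]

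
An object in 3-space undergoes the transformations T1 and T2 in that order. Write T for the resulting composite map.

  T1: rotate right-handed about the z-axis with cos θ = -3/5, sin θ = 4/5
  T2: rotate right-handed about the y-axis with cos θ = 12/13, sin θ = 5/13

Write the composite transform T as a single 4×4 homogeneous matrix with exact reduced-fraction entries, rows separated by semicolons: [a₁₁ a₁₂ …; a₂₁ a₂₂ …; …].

T1 = [-3/5 -4/5 0 0; 4/5 -3/5 0 0; 0 0 1 0; 0 0 0 1]
T2·T1 = [-36/65 -48/65 5/13 0; 4/5 -3/5 0 0; 3/13 4/13 12/13 0; 0 0 0 1]

T = [-36/65 -48/65 5/13 0; 4/5 -3/5 0 0; 3/13 4/13 12/13 0; 0 0 0 1]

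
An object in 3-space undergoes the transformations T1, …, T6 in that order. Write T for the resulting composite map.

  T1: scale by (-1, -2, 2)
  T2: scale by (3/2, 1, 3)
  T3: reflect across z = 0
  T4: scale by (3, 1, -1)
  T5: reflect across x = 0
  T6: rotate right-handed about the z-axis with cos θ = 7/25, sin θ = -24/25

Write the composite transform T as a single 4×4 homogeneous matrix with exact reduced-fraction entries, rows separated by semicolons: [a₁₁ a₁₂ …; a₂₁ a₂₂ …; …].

T = [63/50 -48/25 0 0; -108/25 -14/25 0 0; 0 0 6 0; 0 0 0 1]

T1 = [-1 0 0 0; 0 -2 0 0; 0 0 2 0; 0 0 0 1]
T2·T1 = [-3/2 0 0 0; 0 -2 0 0; 0 0 6 0; 0 0 0 1]
T3·…·T1 = [-3/2 0 0 0; 0 -2 0 0; 0 0 -6 0; 0 0 0 1]
T4·…·T1 = [-9/2 0 0 0; 0 -2 0 0; 0 0 6 0; 0 0 0 1]
T5·…·T1 = [9/2 0 0 0; 0 -2 0 0; 0 0 6 0; 0 0 0 1]
T6·…·T1 = [63/50 -48/25 0 0; -108/25 -14/25 0 0; 0 0 6 0; 0 0 0 1]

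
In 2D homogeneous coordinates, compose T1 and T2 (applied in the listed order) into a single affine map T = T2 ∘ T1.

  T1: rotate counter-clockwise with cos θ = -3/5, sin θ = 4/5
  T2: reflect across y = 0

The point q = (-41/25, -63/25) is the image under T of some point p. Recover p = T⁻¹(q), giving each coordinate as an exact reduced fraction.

p = (3, -1/5)

T1 = [-3/5 -4/5 0; 4/5 -3/5 0; 0 0 1]
T2·T1 = [-3/5 -4/5 0; -4/5 3/5 0; 0 0 1]
det M = -1; M⁻¹ = [-3/5 -4/5 0; -4/5 3/5 0; 0 0 1]
M⁻¹ · (-41/25, -63/25)ᵀ = (3, -1/5)ᵀ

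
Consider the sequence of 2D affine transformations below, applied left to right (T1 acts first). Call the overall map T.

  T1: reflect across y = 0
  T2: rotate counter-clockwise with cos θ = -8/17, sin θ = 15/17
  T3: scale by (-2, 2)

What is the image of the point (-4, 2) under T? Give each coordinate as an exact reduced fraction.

T(p) = (-124/17, -88/17)

T1 reflect across y = 0: (-4, 2) → (-4, -2)
T2 rotate counter-clockwise with cos θ = -8/17, sin θ = 15/17: (-4, -2) → (62/17, -44/17)
T3 scale by (-2, 2): (62/17, -44/17) → (-124/17, -88/17)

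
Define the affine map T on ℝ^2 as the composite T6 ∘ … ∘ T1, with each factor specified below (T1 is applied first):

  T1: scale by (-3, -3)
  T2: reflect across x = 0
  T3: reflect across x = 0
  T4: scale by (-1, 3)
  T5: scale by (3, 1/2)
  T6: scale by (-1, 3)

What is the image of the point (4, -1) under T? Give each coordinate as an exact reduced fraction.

T(p) = (-36, 27/2)

T1 scale by (-3, -3): (4, -1) → (-12, 3)
T2 reflect across x = 0: (-12, 3) → (12, 3)
T3 reflect across x = 0: (12, 3) → (-12, 3)
T4 scale by (-1, 3): (-12, 3) → (12, 9)
T5 scale by (3, 1/2): (12, 9) → (36, 9/2)
T6 scale by (-1, 3): (36, 9/2) → (-36, 27/2)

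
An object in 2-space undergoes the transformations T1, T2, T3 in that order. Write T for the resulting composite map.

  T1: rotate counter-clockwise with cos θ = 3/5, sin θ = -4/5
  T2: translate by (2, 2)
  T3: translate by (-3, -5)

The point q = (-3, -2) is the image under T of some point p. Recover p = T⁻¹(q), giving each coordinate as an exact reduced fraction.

T1 = [3/5 4/5 0; -4/5 3/5 0; 0 0 1]
T2·T1 = [3/5 4/5 2; -4/5 3/5 2; 0 0 1]
T3·…·T1 = [3/5 4/5 -1; -4/5 3/5 -3; 0 0 1]
det M = 1; M⁻¹ = [3/5 -4/5 -9/5; 4/5 3/5 13/5; 0 0 1]
M⁻¹ · (-3, -2)ᵀ = (-2, -1)ᵀ

p = (-2, -1)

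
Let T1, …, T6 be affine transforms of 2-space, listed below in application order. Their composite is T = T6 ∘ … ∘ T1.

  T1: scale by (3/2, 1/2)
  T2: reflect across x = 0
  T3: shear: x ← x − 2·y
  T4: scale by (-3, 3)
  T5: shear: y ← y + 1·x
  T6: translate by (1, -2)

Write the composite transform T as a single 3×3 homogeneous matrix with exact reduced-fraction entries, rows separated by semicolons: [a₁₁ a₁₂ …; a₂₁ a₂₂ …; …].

T = [9/2 3 1; 9/2 9/2 -2; 0 0 1]

T1 = [3/2 0 0; 0 1/2 0; 0 0 1]
T2·T1 = [-3/2 0 0; 0 1/2 0; 0 0 1]
T3·…·T1 = [-3/2 -1 0; 0 1/2 0; 0 0 1]
T4·…·T1 = [9/2 3 0; 0 3/2 0; 0 0 1]
T5·…·T1 = [9/2 3 0; 9/2 9/2 0; 0 0 1]
T6·…·T1 = [9/2 3 1; 9/2 9/2 -2; 0 0 1]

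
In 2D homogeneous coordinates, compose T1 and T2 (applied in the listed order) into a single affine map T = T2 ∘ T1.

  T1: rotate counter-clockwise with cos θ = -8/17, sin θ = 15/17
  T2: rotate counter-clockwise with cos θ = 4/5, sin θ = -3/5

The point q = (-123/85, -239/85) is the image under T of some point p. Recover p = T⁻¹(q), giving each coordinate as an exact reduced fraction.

T1 = [-8/17 -15/17 0; 15/17 -8/17 0; 0 0 1]
T2·T1 = [13/85 -84/85 0; 84/85 13/85 0; 0 0 1]
det M = 1; M⁻¹ = [13/85 84/85 0; -84/85 13/85 0; 0 0 1]
M⁻¹ · (-123/85, -239/85)ᵀ = (-3, 1)ᵀ

p = (-3, 1)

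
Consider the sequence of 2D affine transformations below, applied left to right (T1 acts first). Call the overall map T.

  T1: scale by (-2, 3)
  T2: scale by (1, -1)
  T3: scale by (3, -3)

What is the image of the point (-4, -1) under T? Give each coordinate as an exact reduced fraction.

T(p) = (24, -9)

T1 scale by (-2, 3): (-4, -1) → (8, -3)
T2 scale by (1, -1): (8, -3) → (8, 3)
T3 scale by (3, -3): (8, 3) → (24, -9)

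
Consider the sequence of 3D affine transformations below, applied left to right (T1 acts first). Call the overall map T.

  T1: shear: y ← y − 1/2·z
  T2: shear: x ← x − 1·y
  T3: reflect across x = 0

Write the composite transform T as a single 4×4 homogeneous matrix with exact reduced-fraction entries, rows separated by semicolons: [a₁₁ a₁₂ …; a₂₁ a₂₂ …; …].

T = [-1 1 -1/2 0; 0 1 -1/2 0; 0 0 1 0; 0 0 0 1]

T1 = [1 0 0 0; 0 1 -1/2 0; 0 0 1 0; 0 0 0 1]
T2·T1 = [1 -1 1/2 0; 0 1 -1/2 0; 0 0 1 0; 0 0 0 1]
T3·…·T1 = [-1 1 -1/2 0; 0 1 -1/2 0; 0 0 1 0; 0 0 0 1]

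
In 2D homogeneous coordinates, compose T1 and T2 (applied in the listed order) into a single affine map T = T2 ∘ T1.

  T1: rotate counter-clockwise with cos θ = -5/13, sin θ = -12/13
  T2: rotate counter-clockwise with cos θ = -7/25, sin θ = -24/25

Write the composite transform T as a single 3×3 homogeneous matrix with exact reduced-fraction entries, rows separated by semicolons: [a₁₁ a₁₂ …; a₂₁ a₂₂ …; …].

T1 = [-5/13 12/13 0; -12/13 -5/13 0; 0 0 1]
T2·T1 = [-253/325 -204/325 0; 204/325 -253/325 0; 0 0 1]

T = [-253/325 -204/325 0; 204/325 -253/325 0; 0 0 1]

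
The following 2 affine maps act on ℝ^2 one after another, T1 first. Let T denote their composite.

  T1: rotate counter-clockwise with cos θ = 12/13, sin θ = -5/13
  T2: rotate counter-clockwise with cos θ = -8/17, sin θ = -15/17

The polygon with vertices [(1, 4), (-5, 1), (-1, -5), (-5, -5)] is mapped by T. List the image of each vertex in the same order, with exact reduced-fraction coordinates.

T1 rotate counter-clockwise with cos θ = 12/13, sin θ = -5/13: (1, 4) → (32/13, 43/13); (-5, 1) → (-55/13, 37/13); (-1, -5) → (-37/13, -55/13); (-5, -5) → (-85/13, -35/13)
T2 rotate counter-clockwise with cos θ = -8/17, sin θ = -15/17: (32/13, 43/13) → (389/221, -824/221); (-55/13, 37/13) → (995/221, 529/221); (-37/13, -55/13) → (-529/221, 995/221); (-85/13, -35/13) → (155/221, 1555/221)

image vertices: (389/221, -824/221), (995/221, 529/221), (-529/221, 995/221), (155/221, 1555/221)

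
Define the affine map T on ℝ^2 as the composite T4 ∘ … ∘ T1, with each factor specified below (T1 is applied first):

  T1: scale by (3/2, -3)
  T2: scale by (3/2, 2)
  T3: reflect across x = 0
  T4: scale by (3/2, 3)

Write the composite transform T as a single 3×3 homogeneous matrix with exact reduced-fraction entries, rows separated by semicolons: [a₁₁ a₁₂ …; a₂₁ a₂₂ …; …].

T = [-27/8 0 0; 0 -18 0; 0 0 1]

T1 = [3/2 0 0; 0 -3 0; 0 0 1]
T2·T1 = [9/4 0 0; 0 -6 0; 0 0 1]
T3·…·T1 = [-9/4 0 0; 0 -6 0; 0 0 1]
T4·…·T1 = [-27/8 0 0; 0 -18 0; 0 0 1]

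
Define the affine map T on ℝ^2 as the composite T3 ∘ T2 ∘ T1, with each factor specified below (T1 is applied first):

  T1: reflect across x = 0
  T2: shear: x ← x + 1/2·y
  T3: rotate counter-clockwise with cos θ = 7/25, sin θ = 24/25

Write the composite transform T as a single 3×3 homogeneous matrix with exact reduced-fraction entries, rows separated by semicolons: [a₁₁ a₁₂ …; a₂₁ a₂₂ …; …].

T = [-7/25 -41/50 0; -24/25 19/25 0; 0 0 1]

T1 = [-1 0 0; 0 1 0; 0 0 1]
T2·T1 = [-1 1/2 0; 0 1 0; 0 0 1]
T3·…·T1 = [-7/25 -41/50 0; -24/25 19/25 0; 0 0 1]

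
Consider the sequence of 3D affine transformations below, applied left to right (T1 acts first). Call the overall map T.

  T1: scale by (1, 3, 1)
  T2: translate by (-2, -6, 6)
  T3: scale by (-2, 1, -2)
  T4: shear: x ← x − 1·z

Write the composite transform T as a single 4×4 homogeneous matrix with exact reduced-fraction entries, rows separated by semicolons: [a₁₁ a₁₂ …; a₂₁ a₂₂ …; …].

T1 = [1 0 0 0; 0 3 0 0; 0 0 1 0; 0 0 0 1]
T2·T1 = [1 0 0 -2; 0 3 0 -6; 0 0 1 6; 0 0 0 1]
T3·…·T1 = [-2 0 0 4; 0 3 0 -6; 0 0 -2 -12; 0 0 0 1]
T4·…·T1 = [-2 0 2 16; 0 3 0 -6; 0 0 -2 -12; 0 0 0 1]

T = [-2 0 2 16; 0 3 0 -6; 0 0 -2 -12; 0 0 0 1]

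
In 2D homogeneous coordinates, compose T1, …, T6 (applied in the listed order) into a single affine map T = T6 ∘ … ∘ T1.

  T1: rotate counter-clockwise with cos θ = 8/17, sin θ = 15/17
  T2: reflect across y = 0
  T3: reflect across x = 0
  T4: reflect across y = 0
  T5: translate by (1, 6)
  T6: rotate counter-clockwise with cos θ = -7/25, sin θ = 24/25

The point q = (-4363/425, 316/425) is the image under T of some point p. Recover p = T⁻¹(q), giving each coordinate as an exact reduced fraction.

T1 = [8/17 -15/17 0; 15/17 8/17 0; 0 0 1]
T2·T1 = [8/17 -15/17 0; -15/17 -8/17 0; 0 0 1]
T3·…·T1 = [-8/17 15/17 0; -15/17 -8/17 0; 0 0 1]
T4·…·T1 = [-8/17 15/17 0; 15/17 8/17 0; 0 0 1]
T5·…·T1 = [-8/17 15/17 1; 15/17 8/17 6; 0 0 1]
T6·…·T1 = [-304/425 -297/425 -151/25; -297/425 304/425 -18/25; 0 0 1]
det M = -1; M⁻¹ = [-304/425 -297/425 -82/17; -297/425 304/425 -63/17; 0 0 1]
M⁻¹ · (-4363/425, 316/425)ᵀ = (2, 4)ᵀ

p = (2, 4)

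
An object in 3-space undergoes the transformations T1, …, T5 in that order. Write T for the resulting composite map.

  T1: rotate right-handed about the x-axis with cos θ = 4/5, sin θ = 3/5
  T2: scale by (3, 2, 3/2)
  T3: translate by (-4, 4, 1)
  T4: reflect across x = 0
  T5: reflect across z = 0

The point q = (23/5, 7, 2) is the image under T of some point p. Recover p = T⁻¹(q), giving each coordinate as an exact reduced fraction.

T1 = [1 0 0 0; 0 4/5 -3/5 0; 0 3/5 4/5 0; 0 0 0 1]
T2·T1 = [3 0 0 0; 0 8/5 -6/5 0; 0 9/10 6/5 0; 0 0 0 1]
T3·…·T1 = [3 0 0 -4; 0 8/5 -6/5 4; 0 9/10 6/5 1; 0 0 0 1]
T4·…·T1 = [-3 0 0 4; 0 8/5 -6/5 4; 0 9/10 6/5 1; 0 0 0 1]
T5·…·T1 = [-3 0 0 4; 0 8/5 -6/5 4; 0 -9/10 -6/5 -1; 0 0 0 1]
det M = 9; M⁻¹ = [-1/3 0 0 4/3; 0 2/5 -2/5 -2; 0 -3/10 -8/15 2/3; 0 0 0 1]
M⁻¹ · (23/5, 7, 2)ᵀ = (-1/5, 0, -5/2)ᵀ

p = (-1/5, 0, -5/2)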